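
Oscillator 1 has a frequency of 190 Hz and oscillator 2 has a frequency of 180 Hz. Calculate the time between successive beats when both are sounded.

0.100 s

f_beat = |190 − 180| = 10 Hz.
Beat period T = 1 / f_beat = 1 / 10 s.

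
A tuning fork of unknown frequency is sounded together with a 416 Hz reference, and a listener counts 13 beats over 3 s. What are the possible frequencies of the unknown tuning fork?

411.6667 Hz or 420.3333 Hz

Beat frequency = 13/3 = 4.3333 Hz.
|f − 416| = 4.3333, so f = 416 ± 4.3333.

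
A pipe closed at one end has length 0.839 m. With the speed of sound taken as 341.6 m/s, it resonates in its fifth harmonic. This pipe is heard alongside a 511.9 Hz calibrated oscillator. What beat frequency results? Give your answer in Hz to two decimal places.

2.96 Hz

Closed pipe (odd harmonics): f_n = n·v/(4L) = 5·341.6/(4·0.839) = 508.9392 Hz.
f_beat = |508.9392 − 511.9| = 2.96 Hz.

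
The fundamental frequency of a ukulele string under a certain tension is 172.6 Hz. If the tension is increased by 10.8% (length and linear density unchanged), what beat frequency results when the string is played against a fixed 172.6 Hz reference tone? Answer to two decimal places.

For a string, f ∝ √T, so the new frequency is 172.6·√1.108 = 181.6815 Hz.
f_beat = |181.6815 − 172.6| = 9.08 Hz.

9.08 Hz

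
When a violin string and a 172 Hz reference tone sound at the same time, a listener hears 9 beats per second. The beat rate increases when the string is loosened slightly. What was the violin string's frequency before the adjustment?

163 Hz

|f − 172| = 9, so the violin string was at either 163 Hz or 181 Hz.
Reducing tension lowers a string's frequency; the adjustment lowers the violin string's frequency.
The beat rate rose, so the adjustment moved the violin string further from 172 Hz — it was already below the reference.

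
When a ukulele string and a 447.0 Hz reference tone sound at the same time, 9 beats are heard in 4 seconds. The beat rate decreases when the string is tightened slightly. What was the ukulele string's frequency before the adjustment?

444.75 Hz

Beat frequency = 9/4 = 2.25 Hz.
|f − 447.0| = 2.25, so the ukulele string was at either 444.75 Hz or 449.25 Hz.
Increasing tension raises a string's frequency; the adjustment raises the ukulele string's frequency.
The beat rate fell, so the adjustment moved the ukulele string toward 447.0 Hz — it must have started below the reference.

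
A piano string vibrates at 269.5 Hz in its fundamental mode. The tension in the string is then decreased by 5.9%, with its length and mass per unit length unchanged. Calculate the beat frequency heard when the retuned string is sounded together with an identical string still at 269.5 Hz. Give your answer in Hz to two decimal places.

For a string, f ∝ √T, so the new frequency is 269.5·√0.941 = 261.4289 Hz.
f_beat = |261.4289 − 269.5| = 8.07 Hz.

8.07 Hz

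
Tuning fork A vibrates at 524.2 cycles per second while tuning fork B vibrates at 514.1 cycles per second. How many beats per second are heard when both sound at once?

10.1 Hz

f_beat = |f₁ − f₂|.
|524.2 − 514.1| = 10.1 Hz.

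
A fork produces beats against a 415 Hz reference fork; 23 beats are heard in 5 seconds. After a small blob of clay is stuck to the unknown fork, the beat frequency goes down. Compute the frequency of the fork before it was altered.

419.6 Hz

Beat frequency = 23/5 = 4.6 Hz.
|f − 415| = 4.6, so the fork was at either 410.4 Hz or 419.6 Hz.
Adding mass to a fork lowers its frequency; the adjustment lowers the fork's frequency.
The beat rate fell, so the adjustment moved the fork toward 415 Hz — it must have started above the reference.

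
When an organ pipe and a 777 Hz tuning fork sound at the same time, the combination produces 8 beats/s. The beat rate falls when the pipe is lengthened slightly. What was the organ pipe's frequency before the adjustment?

785 Hz

|f − 777| = 8, so the organ pipe was at either 769 Hz or 785 Hz.
A longer pipe has a lower fundamental; the adjustment lowers the organ pipe's frequency.
The beat rate fell, so the adjustment moved the organ pipe toward 777 Hz — it must have started above the reference.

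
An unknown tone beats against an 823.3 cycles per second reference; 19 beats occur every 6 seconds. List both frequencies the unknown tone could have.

820.1333 Hz or 826.4667 Hz

Beat frequency = 19/6 = 3.1667 Hz.
|f − 823.3| = 3.1667, so f = 823.3 ± 3.1667.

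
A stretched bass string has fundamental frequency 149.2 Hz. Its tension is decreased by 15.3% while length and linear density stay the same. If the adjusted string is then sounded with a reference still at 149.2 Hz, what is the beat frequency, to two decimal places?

For a string, f ∝ √T, so the new frequency is 149.2·√0.847 = 137.3126 Hz.
f_beat = |137.3126 − 149.2| = 11.89 Hz.

11.89 Hz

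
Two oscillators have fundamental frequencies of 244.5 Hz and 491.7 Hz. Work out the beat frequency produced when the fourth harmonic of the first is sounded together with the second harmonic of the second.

Fourth harmonic of the first: 4·244.5 = 978.0 Hz.
Second harmonic of the second: 2·491.7 = 983.4 Hz.
f_beat = |978.0 − 983.4| = 5.4 Hz.

5.4 Hz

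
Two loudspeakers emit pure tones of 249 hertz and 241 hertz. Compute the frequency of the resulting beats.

8 Hz

Beats arise from superposition of two nearby frequencies; the beat rate is |f₁ − f₂|.
|249 − 241| = 8 Hz.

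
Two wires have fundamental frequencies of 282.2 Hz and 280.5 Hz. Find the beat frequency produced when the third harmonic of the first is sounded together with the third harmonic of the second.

5.1 Hz

Third harmonic of the first: 3·282.2 = 846.6 Hz.
Third harmonic of the second: 3·280.5 = 841.5 Hz.
f_beat = |846.6 − 841.5| = 5.1 Hz.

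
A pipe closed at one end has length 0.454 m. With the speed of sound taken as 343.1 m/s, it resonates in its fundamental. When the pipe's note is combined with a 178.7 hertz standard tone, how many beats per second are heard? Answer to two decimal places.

Closed pipe (odd harmonics): f_n = n·v/(4L) = 1·343.1/(4·0.454) = 188.9317 Hz.
f_beat = |188.9317 − 178.7| = 10.23 Hz.

10.23 Hz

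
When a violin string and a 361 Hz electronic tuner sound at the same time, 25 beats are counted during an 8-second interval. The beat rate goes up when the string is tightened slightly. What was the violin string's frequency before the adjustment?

364.125 Hz

Beat frequency = 25/8 = 3.125 Hz.
|f − 361| = 3.125, so the violin string was at either 357.875 Hz or 364.125 Hz.
Increasing tension raises a string's frequency; the adjustment raises the violin string's frequency.
The beat rate rose, so the adjustment moved the violin string further from 361 Hz — it was already above the reference.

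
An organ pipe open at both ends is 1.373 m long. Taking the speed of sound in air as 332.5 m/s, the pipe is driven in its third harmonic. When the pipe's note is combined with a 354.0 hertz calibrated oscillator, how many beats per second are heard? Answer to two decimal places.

9.26 Hz

Open pipe: f_n = n·v/(2L) = 3·332.5/(2·1.373) = 363.2556 Hz.
f_beat = |363.2556 − 354.0| = 9.26 Hz.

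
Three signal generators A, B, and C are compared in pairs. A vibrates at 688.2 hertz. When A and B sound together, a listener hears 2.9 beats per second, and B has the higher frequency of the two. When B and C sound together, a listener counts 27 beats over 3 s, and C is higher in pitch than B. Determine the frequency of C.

700.1 Hz

B is above A, so f_B = 688.2 + 2.9 = 691.1 Hz.
B–C: Beat frequency = 27/3 = 9 Hz.
C is above B, so f_C = 691.1 + 9 = 700.1 Hz.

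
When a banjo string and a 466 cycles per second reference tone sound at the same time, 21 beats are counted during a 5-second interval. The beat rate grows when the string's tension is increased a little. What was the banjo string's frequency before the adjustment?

Beat frequency = 21/5 = 4.2 Hz.
|f − 466| = 4.2, so the banjo string was at either 461.8 Hz or 470.2 Hz.
Higher tension means higher frequency; the adjustment raises the banjo string's frequency.
The beat rate rose, so the adjustment moved the banjo string further from 466 Hz — it was already above the reference.

470.2 Hz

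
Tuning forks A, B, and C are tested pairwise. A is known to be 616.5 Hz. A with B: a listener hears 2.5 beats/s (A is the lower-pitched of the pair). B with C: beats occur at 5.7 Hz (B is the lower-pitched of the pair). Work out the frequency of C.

624.7 Hz

B is above A, so f_B = 616.5 + 2.5 = 619 Hz.
C is above B, so f_C = 619 + 5.7 = 624.7 Hz.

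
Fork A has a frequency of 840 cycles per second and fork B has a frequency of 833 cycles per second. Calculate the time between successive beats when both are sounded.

0.143 s

f_beat = |840 − 833| = 7 Hz.
Beat period T = 1 / f_beat = 1 / 7 s.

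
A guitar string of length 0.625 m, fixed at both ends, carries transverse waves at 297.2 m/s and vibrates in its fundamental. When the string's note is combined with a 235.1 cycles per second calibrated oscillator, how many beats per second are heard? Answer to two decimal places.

For a string fixed at both ends, f_n = n·v/(2L) = 1·297.2/(2·0.625) = 237.7600 Hz.
f_beat = |237.7600 − 235.1| = 2.66 Hz.

2.66 Hz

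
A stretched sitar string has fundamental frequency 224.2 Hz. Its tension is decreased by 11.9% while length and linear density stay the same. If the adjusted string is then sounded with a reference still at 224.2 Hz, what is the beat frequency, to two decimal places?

13.76 Hz

For a string, f ∝ √T, so the new frequency is 224.2·√0.881 = 210.4377 Hz.
f_beat = |210.4377 − 224.2| = 13.76 Hz.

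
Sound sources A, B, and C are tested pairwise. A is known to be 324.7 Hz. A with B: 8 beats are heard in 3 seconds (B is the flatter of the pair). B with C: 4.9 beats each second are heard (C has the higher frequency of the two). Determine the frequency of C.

326.9333 Hz

A–B: Beat frequency = 8/3 = 2.6667 Hz.
B is below A, so f_B = 324.7 − 2.6667 = 322.0333 Hz.
C is above B, so f_C = 322.0333 + 4.9 = 326.9333 Hz.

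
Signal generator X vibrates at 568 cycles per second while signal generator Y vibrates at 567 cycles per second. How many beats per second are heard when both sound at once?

1 Hz

The beat frequency equals the magnitude of the frequency difference.
|568 − 567| = 1 Hz.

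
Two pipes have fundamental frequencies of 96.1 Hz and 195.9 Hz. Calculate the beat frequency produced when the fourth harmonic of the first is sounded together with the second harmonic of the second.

Fourth harmonic of the first: 4·96.1 = 384.4 Hz.
Second harmonic of the second: 2·195.9 = 391.8 Hz.
f_beat = |384.4 − 391.8| = 7.4 Hz.

7.4 Hz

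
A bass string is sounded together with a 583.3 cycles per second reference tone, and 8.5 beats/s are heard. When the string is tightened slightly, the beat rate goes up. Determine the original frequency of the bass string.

|f − 583.3| = 8.5, so the bass string was at either 574.8 Hz or 591.8 Hz.
Increasing tension raises a string's frequency; the adjustment raises the bass string's frequency.
The beat rate rose, so the adjustment moved the bass string further from 583.3 Hz — it was already above the reference.

591.8 Hz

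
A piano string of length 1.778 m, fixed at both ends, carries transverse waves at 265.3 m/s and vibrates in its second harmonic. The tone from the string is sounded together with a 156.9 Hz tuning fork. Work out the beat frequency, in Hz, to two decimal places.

For a string fixed at both ends, f_n = n·v/(2L) = 2·265.3/(2·1.778) = 149.2126 Hz.
f_beat = |149.2126 − 156.9| = 7.69 Hz.

7.69 Hz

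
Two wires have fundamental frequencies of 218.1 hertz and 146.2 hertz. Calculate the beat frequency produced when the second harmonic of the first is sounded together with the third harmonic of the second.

Second harmonic of the first: 2·218.1 = 436.2 Hz.
Third harmonic of the second: 3·146.2 = 438.6 Hz.
f_beat = |436.2 − 438.6| = 2.4 Hz.

2.4 Hz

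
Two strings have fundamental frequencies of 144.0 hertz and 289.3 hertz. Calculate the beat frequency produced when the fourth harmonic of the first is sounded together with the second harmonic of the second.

Fourth harmonic of the first: 4·144.0 = 576.0 Hz.
Second harmonic of the second: 2·289.3 = 578.6 Hz.
f_beat = |576.0 − 578.6| = 2.6 Hz.

2.6 Hz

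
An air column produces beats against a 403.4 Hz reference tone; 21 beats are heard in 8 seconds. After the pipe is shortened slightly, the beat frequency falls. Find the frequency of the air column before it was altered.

Beat frequency = 21/8 = 2.625 Hz.
|f − 403.4| = 2.625, so the air column was at either 400.775 Hz or 406.025 Hz.
A shorter pipe has a higher fundamental; the adjustment raises the air column's frequency.
The beat rate fell, so the adjustment moved the air column toward 403.4 Hz — it must have started below the reference.

400.775 Hz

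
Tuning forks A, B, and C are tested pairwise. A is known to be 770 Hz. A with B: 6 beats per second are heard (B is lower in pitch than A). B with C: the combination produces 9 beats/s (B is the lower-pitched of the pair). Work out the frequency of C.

773 Hz

B is below A, so f_B = 770 − 6 = 764 Hz.
C is above B, so f_C = 764 + 9 = 773 Hz.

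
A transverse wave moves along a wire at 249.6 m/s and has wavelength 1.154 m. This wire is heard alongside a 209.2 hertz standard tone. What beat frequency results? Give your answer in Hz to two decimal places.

Source frequency f = v/λ = 249.6/1.154 = 216.2912 Hz.
f_beat = |216.2912 − 209.2| = 7.09 Hz.

7.09 Hz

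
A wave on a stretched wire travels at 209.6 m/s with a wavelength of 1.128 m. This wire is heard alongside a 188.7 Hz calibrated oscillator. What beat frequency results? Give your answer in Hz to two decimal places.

2.88 Hz

Source frequency f = v/λ = 209.6/1.128 = 185.8156 Hz.
f_beat = |185.8156 − 188.7| = 2.88 Hz.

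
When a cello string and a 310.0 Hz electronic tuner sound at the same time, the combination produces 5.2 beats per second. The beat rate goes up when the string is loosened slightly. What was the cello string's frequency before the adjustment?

|f − 310.0| = 5.2, so the cello string was at either 304.8 Hz or 315.2 Hz.
Reducing tension lowers a string's frequency; the adjustment lowers the cello string's frequency.
The beat rate rose, so the adjustment moved the cello string further from 310.0 Hz — it was already below the reference.

304.8 Hz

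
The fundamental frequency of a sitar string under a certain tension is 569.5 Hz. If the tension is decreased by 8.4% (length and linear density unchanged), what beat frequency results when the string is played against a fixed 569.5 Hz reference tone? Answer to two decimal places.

For a string, f ∝ √T, so the new frequency is 569.5·√0.916 = 545.0564 Hz.
f_beat = |545.0564 − 569.5| = 24.44 Hz.

24.44 Hz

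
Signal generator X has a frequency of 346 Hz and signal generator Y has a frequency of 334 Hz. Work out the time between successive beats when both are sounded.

0.083 s

f_beat = |346 − 334| = 12 Hz.
Beat period T = 1 / f_beat = 1 / 12 s.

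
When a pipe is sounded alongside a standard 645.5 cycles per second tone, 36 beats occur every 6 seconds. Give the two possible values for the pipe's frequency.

Beat frequency = 36/6 = 6 Hz.
|f − 645.5| = 6, so f = 645.5 ± 6.

639.5 Hz or 651.5 Hz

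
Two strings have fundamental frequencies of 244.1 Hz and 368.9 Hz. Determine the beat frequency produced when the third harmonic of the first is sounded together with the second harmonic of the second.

Third harmonic of the first: 3·244.1 = 732.3 Hz.
Second harmonic of the second: 2·368.9 = 737.8 Hz.
f_beat = |732.3 − 737.8| = 5.5 Hz.

5.5 Hz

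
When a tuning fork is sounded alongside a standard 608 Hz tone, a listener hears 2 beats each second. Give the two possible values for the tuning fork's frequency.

|f − 608| = 2, so f = 608 ± 2.

606 Hz or 610 Hz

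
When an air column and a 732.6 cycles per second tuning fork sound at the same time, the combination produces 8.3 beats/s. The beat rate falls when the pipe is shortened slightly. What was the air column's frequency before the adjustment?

724.3 Hz

|f − 732.6| = 8.3, so the air column was at either 724.3 Hz or 740.9 Hz.
A shorter pipe has a higher fundamental; the adjustment raises the air column's frequency.
The beat rate fell, so the adjustment moved the air column toward 732.6 Hz — it must have started below the reference.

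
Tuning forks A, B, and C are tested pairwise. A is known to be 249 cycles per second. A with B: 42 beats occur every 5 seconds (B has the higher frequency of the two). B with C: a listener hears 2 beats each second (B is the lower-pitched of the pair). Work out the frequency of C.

259.4 Hz

A–B: Beat frequency = 42/5 = 8.4 Hz.
B is above A, so f_B = 249 + 8.4 = 257.4 Hz.
C is above B, so f_C = 257.4 + 2 = 259.4 Hz.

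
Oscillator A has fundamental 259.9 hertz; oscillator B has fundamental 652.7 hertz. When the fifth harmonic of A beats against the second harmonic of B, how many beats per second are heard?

5.9 Hz

Fifth harmonic of the first: 5·259.9 = 1299.5 Hz.
Second harmonic of the second: 2·652.7 = 1305.4 Hz.
f_beat = |1299.5 − 1305.4| = 5.9 Hz.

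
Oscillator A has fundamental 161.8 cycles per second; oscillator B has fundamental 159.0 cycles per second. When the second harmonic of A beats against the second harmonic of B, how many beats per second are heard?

5.6 Hz

Second harmonic of the first: 2·161.8 = 323.6 Hz.
Second harmonic of the second: 2·159.0 = 318.0 Hz.
f_beat = |323.6 − 318.0| = 5.6 Hz.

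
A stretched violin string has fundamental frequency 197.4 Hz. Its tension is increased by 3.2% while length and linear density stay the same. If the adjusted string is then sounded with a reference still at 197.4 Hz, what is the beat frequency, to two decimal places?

For a string, f ∝ √T, so the new frequency is 197.4·√1.032 = 200.5335 Hz.
f_beat = |200.5335 − 197.4| = 3.13 Hz.

3.13 Hz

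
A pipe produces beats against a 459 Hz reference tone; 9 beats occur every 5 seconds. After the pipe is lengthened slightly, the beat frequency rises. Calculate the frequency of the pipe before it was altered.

457.2 Hz

Beat frequency = 9/5 = 1.8 Hz.
|f − 459| = 1.8, so the pipe was at either 457.2 Hz or 460.8 Hz.
A longer pipe has a lower fundamental; the adjustment lowers the pipe's frequency.
The beat rate rose, so the adjustment moved the pipe further from 459 Hz — it was already below the reference.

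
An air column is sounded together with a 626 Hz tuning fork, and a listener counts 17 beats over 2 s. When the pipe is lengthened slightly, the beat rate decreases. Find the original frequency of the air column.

634.5 Hz

Beat frequency = 17/2 = 8.5 Hz.
|f − 626| = 8.5, so the air column was at either 617.5 Hz or 634.5 Hz.
A longer pipe has a lower fundamental; the adjustment lowers the air column's frequency.
The beat rate fell, so the adjustment moved the air column toward 626 Hz — it must have started above the reference.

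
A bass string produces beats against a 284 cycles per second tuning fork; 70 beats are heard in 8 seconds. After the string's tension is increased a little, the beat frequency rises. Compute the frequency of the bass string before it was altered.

292.75 Hz

Beat frequency = 70/8 = 8.75 Hz.
|f − 284| = 8.75, so the bass string was at either 275.25 Hz or 292.75 Hz.
Higher tension means higher frequency; the adjustment raises the bass string's frequency.
The beat rate rose, so the adjustment moved the bass string further from 284 Hz — it was already above the reference.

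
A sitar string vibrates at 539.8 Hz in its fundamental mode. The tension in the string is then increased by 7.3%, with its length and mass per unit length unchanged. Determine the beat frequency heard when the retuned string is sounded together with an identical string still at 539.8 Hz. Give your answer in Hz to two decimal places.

For a string, f ∝ √T, so the new frequency is 539.8·√1.073 = 559.1557 Hz.
f_beat = |559.1557 − 539.8| = 19.36 Hz.

19.36 Hz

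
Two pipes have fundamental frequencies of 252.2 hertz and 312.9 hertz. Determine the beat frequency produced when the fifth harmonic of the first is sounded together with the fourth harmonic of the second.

9.4 Hz

Fifth harmonic of the first: 5·252.2 = 1261.0 Hz.
Fourth harmonic of the second: 4·312.9 = 1251.6 Hz.
f_beat = |1261.0 − 1251.6| = 9.4 Hz.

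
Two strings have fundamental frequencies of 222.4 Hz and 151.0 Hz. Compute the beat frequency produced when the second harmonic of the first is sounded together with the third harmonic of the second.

Second harmonic of the first: 2·222.4 = 444.8 Hz.
Third harmonic of the second: 3·151.0 = 453.0 Hz.
f_beat = |444.8 − 453.0| = 8.2 Hz.

8.2 Hz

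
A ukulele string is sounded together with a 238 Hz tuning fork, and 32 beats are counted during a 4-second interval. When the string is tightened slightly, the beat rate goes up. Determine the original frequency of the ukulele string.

246 Hz

Beat frequency = 32/4 = 8 Hz.
|f − 238| = 8, so the ukulele string was at either 230 Hz or 246 Hz.
Increasing tension raises a string's frequency; the adjustment raises the ukulele string's frequency.
The beat rate rose, so the adjustment moved the ukulele string further from 238 Hz — it was already above the reference.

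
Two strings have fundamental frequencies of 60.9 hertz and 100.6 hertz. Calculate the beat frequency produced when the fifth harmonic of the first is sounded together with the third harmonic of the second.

Fifth harmonic of the first: 5·60.9 = 304.5 Hz.
Third harmonic of the second: 3·100.6 = 301.8 Hz.
f_beat = |304.5 − 301.8| = 2.7 Hz.

2.7 Hz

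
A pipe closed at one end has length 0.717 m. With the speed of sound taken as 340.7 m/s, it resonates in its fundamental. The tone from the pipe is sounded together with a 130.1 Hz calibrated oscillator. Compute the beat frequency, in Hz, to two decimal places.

11.31 Hz

Closed pipe (odd harmonics): f_n = n·v/(4L) = 1·340.7/(4·0.717) = 118.7936 Hz.
f_beat = |118.7936 − 130.1| = 11.31 Hz.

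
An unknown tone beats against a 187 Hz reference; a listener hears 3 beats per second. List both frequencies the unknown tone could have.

184 Hz or 190 Hz

|f − 187| = 3, so f = 187 ± 3.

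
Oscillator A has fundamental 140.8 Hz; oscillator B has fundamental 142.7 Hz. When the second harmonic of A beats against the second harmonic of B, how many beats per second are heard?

Second harmonic of the first: 2·140.8 = 281.6 Hz.
Second harmonic of the second: 2·142.7 = 285.4 Hz.
f_beat = |281.6 − 285.4| = 3.8 Hz.

3.8 Hz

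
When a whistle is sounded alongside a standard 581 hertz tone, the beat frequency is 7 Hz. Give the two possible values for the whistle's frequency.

|f − 581| = 7, so f = 581 ± 7.

574 Hz or 588 Hz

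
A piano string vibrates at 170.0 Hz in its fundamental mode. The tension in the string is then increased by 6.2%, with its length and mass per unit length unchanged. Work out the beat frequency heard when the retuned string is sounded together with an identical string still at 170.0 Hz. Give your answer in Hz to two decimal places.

For a string, f ∝ √T, so the new frequency is 170.0·√1.062 = 175.1908 Hz.
f_beat = |175.1908 − 170.0| = 5.19 Hz.

5.19 Hz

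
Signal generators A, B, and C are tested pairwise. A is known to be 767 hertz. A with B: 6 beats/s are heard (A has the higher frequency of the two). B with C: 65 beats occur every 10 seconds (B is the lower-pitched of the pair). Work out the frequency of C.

767.5 Hz

B is below A, so f_B = 767 − 6 = 761 Hz.
B–C: Beat frequency = 65/10 = 6.5 Hz.
C is above B, so f_C = 761 + 6.5 = 767.5 Hz.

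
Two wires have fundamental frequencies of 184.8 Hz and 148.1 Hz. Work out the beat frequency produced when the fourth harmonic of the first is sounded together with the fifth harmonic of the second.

Fourth harmonic of the first: 4·184.8 = 739.2 Hz.
Fifth harmonic of the second: 5·148.1 = 740.5 Hz.
f_beat = |739.2 − 740.5| = 1.3 Hz.

1.3 Hz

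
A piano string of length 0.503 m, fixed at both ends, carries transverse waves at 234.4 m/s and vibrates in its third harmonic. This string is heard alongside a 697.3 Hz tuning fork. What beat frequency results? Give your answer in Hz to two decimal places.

1.71 Hz

For a string fixed at both ends, f_n = n·v/(2L) = 3·234.4/(2·0.503) = 699.0060 Hz.
f_beat = |699.0060 − 697.3| = 1.71 Hz.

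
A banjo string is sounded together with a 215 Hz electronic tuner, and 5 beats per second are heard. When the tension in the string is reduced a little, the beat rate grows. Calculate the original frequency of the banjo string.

|f − 215| = 5, so the banjo string was at either 210 Hz or 220 Hz.
Lower tension means lower frequency; the adjustment lowers the banjo string's frequency.
The beat rate rose, so the adjustment moved the banjo string further from 215 Hz — it was already below the reference.

210 Hz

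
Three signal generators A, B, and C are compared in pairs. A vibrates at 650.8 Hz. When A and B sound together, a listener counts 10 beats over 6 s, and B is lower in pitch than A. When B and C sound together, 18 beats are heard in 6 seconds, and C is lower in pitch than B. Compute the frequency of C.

A–B: Beat frequency = 10/6 = 1.6667 Hz.
B is below A, so f_B = 650.8 − 1.6667 = 649.1333 Hz.
B–C: Beat frequency = 18/6 = 3 Hz.
C is below B, so f_C = 649.1333 − 3 = 646.1333 Hz.

646.1333 Hz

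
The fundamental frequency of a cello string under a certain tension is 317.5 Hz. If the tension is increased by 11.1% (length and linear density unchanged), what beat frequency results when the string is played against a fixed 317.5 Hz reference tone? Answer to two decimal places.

For a string, f ∝ √T, so the new frequency is 317.5·√1.111 = 334.6577 Hz.
f_beat = |334.6577 − 317.5| = 17.16 Hz.

17.16 Hz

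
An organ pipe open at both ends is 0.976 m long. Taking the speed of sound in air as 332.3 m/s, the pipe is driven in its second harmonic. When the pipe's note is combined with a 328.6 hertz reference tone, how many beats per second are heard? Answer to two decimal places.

11.87 Hz

Open pipe: f_n = n·v/(2L) = 2·332.3/(2·0.976) = 340.4713 Hz.
f_beat = |340.4713 − 328.6| = 11.87 Hz.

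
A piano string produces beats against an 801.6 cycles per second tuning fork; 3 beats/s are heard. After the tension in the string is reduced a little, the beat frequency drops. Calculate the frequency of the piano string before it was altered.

804.6 Hz

|f − 801.6| = 3, so the piano string was at either 798.6 Hz or 804.6 Hz.
Lower tension means lower frequency; the adjustment lowers the piano string's frequency.
The beat rate fell, so the adjustment moved the piano string toward 801.6 Hz — it must have started above the reference.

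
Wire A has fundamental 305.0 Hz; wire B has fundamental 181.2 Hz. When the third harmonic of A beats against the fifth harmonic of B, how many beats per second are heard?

Third harmonic of the first: 3·305.0 = 915.0 Hz.
Fifth harmonic of the second: 5·181.2 = 906.0 Hz.
f_beat = |915.0 − 906.0| = 9.0 Hz.

9.0 Hz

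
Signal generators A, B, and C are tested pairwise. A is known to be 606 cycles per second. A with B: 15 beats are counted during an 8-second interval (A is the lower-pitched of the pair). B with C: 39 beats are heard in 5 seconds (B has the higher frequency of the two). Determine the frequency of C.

600.075 Hz

A–B: Beat frequency = 15/8 = 1.875 Hz.
B is above A, so f_B = 606 + 1.875 = 607.875 Hz.
B–C: Beat frequency = 39/5 = 7.8 Hz.
C is below B, so f_C = 607.875 − 7.8 = 600.075 Hz.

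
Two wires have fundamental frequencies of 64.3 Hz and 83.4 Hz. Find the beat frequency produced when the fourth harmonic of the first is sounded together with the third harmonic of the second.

Fourth harmonic of the first: 4·64.3 = 257.2 Hz.
Third harmonic of the second: 3·83.4 = 250.2 Hz.
f_beat = |257.2 − 250.2| = 7.0 Hz.

7.0 Hz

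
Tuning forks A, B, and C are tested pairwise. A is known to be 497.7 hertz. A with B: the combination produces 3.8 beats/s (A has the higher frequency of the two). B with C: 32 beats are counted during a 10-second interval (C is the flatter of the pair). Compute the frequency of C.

B is below A, so f_B = 497.7 − 3.8 = 493.9 Hz.
B–C: Beat frequency = 32/10 = 3.2 Hz.
C is below B, so f_C = 493.9 − 3.2 = 490.7 Hz.

490.7 Hz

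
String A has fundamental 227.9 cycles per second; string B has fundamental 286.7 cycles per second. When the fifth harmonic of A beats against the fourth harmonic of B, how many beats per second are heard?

7.3 Hz

Fifth harmonic of the first: 5·227.9 = 1139.5 Hz.
Fourth harmonic of the second: 4·286.7 = 1146.8 Hz.
f_beat = |1139.5 − 1146.8| = 7.3 Hz.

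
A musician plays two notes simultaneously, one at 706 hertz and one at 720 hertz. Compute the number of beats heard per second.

Beats arise from superposition of two nearby frequencies; the beat rate is |f₁ − f₂|.
|706 − 720| = 14 Hz.

14 Hz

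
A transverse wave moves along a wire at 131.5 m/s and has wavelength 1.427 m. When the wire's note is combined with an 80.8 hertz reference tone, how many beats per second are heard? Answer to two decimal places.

11.35 Hz

Source frequency f = v/λ = 131.5/1.427 = 92.1514 Hz.
f_beat = |92.1514 − 80.8| = 11.35 Hz.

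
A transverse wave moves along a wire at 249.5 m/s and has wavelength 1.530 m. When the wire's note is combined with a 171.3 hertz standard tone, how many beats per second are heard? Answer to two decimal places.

8.23 Hz

Source frequency f = v/λ = 249.5/1.530 = 163.0719 Hz.
f_beat = |163.0719 − 171.3| = 8.23 Hz.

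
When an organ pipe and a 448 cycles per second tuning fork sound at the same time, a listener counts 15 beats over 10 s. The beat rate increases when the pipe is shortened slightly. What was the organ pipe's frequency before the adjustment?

449.5 Hz

Beat frequency = 15/10 = 1.5 Hz.
|f − 448| = 1.5, so the organ pipe was at either 446.5 Hz or 449.5 Hz.
A shorter pipe has a higher fundamental; the adjustment raises the organ pipe's frequency.
The beat rate rose, so the adjustment moved the organ pipe further from 448 Hz — it was already above the reference.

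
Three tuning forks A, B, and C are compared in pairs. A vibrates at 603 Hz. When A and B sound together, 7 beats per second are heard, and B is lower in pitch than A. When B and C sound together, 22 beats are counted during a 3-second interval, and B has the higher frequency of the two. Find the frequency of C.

B is below A, so f_B = 603 − 7 = 596 Hz.
B–C: Beat frequency = 22/3 = 7.3333 Hz.
C is below B, so f_C = 596 − 7.3333 = 588.6667 Hz.

588.6667 Hz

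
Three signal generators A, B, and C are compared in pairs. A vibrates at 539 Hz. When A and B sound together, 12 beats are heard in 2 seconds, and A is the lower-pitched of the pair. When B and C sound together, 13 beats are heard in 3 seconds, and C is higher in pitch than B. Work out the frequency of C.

549.3333 Hz

A–B: Beat frequency = 12/2 = 6 Hz.
B is above A, so f_B = 539 + 6 = 545 Hz.
B–C: Beat frequency = 13/3 = 4.3333 Hz.
C is above B, so f_C = 545 + 4.3333 = 549.3333 Hz.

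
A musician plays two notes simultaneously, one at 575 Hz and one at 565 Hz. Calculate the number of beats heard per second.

f_beat = |f₁ − f₂|.
|575 − 565| = 10 Hz.

10 Hz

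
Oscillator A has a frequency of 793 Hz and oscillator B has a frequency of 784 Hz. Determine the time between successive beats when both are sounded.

0.111 s

f_beat = |793 − 784| = 9 Hz.
Beat period T = 1 / f_beat = 1 / 9 s.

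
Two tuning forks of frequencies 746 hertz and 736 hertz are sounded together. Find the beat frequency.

Beats arise from superposition of two nearby frequencies; the beat rate is |f₁ − f₂|.
|746 − 736| = 10 Hz.

10 Hz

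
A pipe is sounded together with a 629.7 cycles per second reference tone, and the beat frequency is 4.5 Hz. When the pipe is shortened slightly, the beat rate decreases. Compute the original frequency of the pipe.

625.2 Hz

|f − 629.7| = 4.5, so the pipe was at either 625.2 Hz or 634.2 Hz.
A shorter pipe has a higher fundamental; the adjustment raises the pipe's frequency.
The beat rate fell, so the adjustment moved the pipe toward 629.7 Hz — it must have started below the reference.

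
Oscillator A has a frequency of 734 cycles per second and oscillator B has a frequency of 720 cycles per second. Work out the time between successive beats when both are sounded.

0.071 s

f_beat = |734 − 720| = 14 Hz.
Beat period T = 1 / f_beat = 1 / 14 s.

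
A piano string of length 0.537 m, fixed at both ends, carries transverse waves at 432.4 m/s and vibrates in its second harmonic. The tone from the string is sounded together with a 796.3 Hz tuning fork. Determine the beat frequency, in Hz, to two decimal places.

8.91 Hz

For a string fixed at both ends, f_n = n·v/(2L) = 2·432.4/(2·0.537) = 805.2142 Hz.
f_beat = |805.2142 − 796.3| = 8.91 Hz.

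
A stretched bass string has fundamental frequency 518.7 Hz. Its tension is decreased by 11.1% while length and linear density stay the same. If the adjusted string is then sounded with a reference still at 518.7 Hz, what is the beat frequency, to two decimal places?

For a string, f ∝ √T, so the new frequency is 518.7·√0.889 = 489.0656 Hz.
f_beat = |489.0656 − 518.7| = 29.63 Hz.

29.63 Hz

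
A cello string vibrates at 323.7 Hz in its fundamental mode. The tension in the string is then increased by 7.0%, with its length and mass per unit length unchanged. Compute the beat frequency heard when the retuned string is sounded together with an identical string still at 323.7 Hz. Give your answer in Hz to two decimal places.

11.14 Hz

For a string, f ∝ √T, so the new frequency is 323.7·√1.070 = 334.8379 Hz.
f_beat = |334.8379 − 323.7| = 11.14 Hz.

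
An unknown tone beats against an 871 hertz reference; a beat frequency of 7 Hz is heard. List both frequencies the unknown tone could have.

864 Hz or 878 Hz

|f − 871| = 7, so f = 871 ± 7.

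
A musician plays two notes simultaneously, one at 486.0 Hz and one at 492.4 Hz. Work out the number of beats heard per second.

6.4 Hz

Beats arise from superposition of two nearby frequencies; the beat rate is |f₁ − f₂|.
|486.0 − 492.4| = 6.4 Hz.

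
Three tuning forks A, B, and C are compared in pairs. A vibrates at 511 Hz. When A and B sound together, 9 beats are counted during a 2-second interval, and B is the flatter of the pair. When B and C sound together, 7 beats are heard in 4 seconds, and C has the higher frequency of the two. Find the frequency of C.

A–B: Beat frequency = 9/2 = 4.5 Hz.
B is below A, so f_B = 511 − 4.5 = 506.5 Hz.
B–C: Beat frequency = 7/4 = 1.75 Hz.
C is above B, so f_C = 506.5 + 1.75 = 508.25 Hz.

508.25 Hz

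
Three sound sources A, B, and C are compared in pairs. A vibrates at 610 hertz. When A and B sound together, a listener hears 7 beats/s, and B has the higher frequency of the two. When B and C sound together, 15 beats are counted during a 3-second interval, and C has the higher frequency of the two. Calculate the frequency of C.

B is above A, so f_B = 610 + 7 = 617 Hz.
B–C: Beat frequency = 15/3 = 5 Hz.
C is above B, so f_C = 617 + 5 = 622 Hz.

622 Hz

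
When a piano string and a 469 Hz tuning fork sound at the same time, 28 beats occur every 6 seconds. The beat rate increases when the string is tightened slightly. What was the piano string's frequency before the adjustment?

Beat frequency = 28/6 = 4.6667 Hz.
|f − 469| = 4.6667, so the piano string was at either 464.3333 Hz or 473.6667 Hz.
Increasing tension raises a string's frequency; the adjustment raises the piano string's frequency.
The beat rate rose, so the adjustment moved the piano string further from 469 Hz — it was already above the reference.

473.6667 Hz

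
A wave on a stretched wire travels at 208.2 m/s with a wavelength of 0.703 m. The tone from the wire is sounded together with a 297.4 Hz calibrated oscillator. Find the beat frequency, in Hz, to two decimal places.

1.24 Hz

Source frequency f = v/λ = 208.2/0.703 = 296.1593 Hz.
f_beat = |296.1593 − 297.4| = 1.24 Hz.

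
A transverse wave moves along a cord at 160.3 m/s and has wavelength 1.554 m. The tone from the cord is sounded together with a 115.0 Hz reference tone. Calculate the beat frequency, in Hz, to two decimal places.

Source frequency f = v/λ = 160.3/1.554 = 103.1532 Hz.
f_beat = |103.1532 − 115.0| = 11.85 Hz.

11.85 Hz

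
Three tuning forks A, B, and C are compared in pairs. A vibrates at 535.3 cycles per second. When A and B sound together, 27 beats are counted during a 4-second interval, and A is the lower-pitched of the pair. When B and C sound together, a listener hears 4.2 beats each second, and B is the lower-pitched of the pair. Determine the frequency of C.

A–B: Beat frequency = 27/4 = 6.75 Hz.
B is above A, so f_B = 535.3 + 6.75 = 542.05 Hz.
C is above B, so f_C = 542.05 + 4.2 = 546.25 Hz.

546.25 Hz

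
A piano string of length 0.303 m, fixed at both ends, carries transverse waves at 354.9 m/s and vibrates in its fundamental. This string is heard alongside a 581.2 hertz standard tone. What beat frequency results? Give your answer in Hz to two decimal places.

For a string fixed at both ends, f_n = n·v/(2L) = 1·354.9/(2·0.303) = 585.6436 Hz.
f_beat = |585.6436 − 581.2| = 4.44 Hz.

4.44 Hz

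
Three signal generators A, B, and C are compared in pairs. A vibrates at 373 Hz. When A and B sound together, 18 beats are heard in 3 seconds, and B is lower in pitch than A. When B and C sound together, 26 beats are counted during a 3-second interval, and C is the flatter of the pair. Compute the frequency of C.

358.3333 Hz

A–B: Beat frequency = 18/3 = 6 Hz.
B is below A, so f_B = 373 − 6 = 367 Hz.
B–C: Beat frequency = 26/3 = 8.6667 Hz.
C is below B, so f_C = 367 − 8.6667 = 358.3333 Hz.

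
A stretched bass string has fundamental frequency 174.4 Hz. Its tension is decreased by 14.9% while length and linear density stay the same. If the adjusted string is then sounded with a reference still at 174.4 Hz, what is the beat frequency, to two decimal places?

13.52 Hz

For a string, f ∝ √T, so the new frequency is 174.4·√0.851 = 160.8834 Hz.
f_beat = |160.8834 − 174.4| = 13.52 Hz.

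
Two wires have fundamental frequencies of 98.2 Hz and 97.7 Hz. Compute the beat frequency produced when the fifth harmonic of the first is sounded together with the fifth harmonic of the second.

2.5 Hz

Fifth harmonic of the first: 5·98.2 = 491.0 Hz.
Fifth harmonic of the second: 5·97.7 = 488.5 Hz.
f_beat = |491.0 − 488.5| = 2.5 Hz.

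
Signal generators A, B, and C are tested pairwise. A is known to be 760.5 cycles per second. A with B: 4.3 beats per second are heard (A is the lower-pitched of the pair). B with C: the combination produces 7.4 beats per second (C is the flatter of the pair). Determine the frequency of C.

B is above A, so f_B = 760.5 + 4.3 = 764.8 Hz.
C is below B, so f_C = 764.8 − 7.4 = 757.4 Hz.

757.4 Hz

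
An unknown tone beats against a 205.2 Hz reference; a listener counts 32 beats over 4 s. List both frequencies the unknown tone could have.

Beat frequency = 32/4 = 8 Hz.
|f − 205.2| = 8, so f = 205.2 ± 8.

197.2 Hz or 213.2 Hz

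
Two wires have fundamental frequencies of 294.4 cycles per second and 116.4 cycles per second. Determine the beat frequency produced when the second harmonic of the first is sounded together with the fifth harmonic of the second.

Second harmonic of the first: 2·294.4 = 588.8 Hz.
Fifth harmonic of the second: 5·116.4 = 582.0 Hz.
f_beat = |588.8 − 582.0| = 6.8 Hz.

6.8 Hz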